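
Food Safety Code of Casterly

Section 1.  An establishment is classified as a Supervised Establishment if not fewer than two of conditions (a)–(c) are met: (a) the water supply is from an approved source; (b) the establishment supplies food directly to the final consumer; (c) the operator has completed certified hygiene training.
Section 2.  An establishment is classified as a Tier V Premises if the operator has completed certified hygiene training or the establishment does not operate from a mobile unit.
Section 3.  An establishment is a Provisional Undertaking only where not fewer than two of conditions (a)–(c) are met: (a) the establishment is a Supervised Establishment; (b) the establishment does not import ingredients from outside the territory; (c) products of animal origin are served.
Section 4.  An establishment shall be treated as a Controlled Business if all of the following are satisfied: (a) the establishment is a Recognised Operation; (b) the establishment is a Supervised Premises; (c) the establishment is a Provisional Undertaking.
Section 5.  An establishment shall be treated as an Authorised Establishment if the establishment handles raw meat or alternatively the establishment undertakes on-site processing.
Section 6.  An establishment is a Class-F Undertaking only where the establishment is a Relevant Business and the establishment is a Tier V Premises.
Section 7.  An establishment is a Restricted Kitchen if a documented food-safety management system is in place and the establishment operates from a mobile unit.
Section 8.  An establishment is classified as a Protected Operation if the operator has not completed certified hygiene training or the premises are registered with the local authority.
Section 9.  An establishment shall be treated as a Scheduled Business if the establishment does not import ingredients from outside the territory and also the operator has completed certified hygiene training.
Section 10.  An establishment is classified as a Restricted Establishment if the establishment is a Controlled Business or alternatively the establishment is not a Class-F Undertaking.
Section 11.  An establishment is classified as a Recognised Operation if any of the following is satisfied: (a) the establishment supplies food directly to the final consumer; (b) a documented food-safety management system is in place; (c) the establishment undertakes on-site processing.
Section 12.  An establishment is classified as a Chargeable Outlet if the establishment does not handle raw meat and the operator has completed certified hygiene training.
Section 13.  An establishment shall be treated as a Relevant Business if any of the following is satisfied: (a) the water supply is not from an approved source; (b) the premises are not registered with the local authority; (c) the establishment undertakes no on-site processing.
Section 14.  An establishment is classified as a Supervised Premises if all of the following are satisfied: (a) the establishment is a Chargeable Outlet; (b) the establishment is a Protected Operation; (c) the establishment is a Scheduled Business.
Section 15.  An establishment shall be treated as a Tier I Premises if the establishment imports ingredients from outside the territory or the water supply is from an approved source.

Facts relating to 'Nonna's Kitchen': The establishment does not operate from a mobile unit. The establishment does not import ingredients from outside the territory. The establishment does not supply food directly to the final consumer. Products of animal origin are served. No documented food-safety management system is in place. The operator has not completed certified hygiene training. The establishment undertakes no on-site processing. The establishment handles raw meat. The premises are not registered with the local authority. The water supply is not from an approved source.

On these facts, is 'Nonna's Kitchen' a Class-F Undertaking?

Under section 13: the water supply is not from an approved source? yes; or the premises are not registered with the local authority? yes; or the establishment undertakes no on-site processing? yes. So the establishment is a Relevant Business.
Under section 2: the operator has completed certified hygiene training? no; or the establishment does not operate from a mobile unit? yes. So the establishment is a Tier V Premises.
Under section 6: Relevant Business (section 13)? yes; and Tier V Premises (section 2)? yes. So the establishment is a Class-F Undertaking.

Yes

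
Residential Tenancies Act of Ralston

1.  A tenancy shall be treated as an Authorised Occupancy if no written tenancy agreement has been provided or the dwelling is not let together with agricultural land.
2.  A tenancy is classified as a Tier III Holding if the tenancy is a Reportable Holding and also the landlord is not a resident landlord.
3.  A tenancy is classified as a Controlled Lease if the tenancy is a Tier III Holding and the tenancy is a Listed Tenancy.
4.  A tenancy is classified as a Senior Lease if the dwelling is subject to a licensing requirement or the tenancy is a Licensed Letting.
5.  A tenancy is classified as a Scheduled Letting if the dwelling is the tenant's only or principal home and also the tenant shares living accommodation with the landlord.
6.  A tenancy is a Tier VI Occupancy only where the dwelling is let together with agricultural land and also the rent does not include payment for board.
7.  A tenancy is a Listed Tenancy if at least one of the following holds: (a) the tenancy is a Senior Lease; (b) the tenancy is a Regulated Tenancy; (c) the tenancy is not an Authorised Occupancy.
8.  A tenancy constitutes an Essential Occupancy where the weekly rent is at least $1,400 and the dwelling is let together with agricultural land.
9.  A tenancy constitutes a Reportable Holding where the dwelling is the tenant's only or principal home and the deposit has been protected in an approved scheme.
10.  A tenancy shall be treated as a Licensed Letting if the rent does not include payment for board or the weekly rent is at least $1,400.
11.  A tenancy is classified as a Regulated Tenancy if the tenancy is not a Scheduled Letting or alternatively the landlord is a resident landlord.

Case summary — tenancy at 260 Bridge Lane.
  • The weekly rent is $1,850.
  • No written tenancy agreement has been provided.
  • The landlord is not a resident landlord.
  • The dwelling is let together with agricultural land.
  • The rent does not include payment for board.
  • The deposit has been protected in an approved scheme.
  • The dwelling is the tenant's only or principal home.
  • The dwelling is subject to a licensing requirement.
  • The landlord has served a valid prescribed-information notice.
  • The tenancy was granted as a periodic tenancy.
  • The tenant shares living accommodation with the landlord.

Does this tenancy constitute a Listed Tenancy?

Yes

Under paragraph 10: the rent does not include payment for board? yes; or weekly rent: $1,850 ≥ $1,400? yes. So the tenancy is a Licensed Letting.
Under paragraph 4: the dwelling is subject to a licensing requirement? yes; or Licensed Letting (paragraph 10)? yes. So the tenancy is a Senior Lease.
Under paragraph 5: the dwelling is the tenant's only or principal home? yes; and the tenant shares living accommodation with the landlord? yes. So the tenancy is a Scheduled Letting.
Under paragraph 11: not a Scheduled Letting (paragraph 5)? no; or the landlord is a resident landlord? no. So the tenancy is not a Regulated Tenancy.
Under paragraph 1: no written tenancy agreement has been provided? yes; or the dwelling is not let together with agricultural land? no. So the tenancy is an Authorised Occupancy.
Under paragraph 7: Senior Lease (paragraph 4)? yes; or Regulated Tenancy (paragraph 11)? no; or not an Authorised Occupancy (paragraph 1)? no. So the tenancy is a Listed Tenancy.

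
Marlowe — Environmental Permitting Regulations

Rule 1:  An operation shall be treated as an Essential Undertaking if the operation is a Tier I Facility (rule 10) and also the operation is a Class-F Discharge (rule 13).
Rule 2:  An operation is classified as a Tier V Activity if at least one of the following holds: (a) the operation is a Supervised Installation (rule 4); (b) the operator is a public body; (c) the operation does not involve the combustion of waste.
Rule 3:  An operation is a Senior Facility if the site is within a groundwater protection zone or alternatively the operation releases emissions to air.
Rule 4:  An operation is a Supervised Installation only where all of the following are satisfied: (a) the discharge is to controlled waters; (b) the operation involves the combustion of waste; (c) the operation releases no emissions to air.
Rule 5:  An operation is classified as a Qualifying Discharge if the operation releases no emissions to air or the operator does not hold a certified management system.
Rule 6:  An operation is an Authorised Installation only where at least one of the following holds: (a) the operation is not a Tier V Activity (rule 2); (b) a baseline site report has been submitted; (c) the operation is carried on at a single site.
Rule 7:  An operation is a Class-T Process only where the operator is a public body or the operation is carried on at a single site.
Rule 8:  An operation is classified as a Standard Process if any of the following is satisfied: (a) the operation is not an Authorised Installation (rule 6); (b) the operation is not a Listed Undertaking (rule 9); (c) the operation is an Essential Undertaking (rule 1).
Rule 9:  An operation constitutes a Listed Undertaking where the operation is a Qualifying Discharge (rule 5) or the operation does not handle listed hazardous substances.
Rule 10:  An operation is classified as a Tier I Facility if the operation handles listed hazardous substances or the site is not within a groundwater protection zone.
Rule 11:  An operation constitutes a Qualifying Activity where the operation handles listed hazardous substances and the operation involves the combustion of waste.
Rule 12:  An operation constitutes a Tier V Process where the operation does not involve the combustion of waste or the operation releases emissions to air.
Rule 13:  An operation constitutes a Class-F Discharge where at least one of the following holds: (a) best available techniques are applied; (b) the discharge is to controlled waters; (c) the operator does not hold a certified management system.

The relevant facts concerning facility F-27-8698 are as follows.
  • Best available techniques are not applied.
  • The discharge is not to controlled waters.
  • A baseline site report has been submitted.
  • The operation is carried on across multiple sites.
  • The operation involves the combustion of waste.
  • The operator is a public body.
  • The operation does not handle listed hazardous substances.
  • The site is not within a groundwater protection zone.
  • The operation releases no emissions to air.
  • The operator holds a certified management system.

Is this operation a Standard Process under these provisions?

No

rule 4 — Supervised Installation: [the discharge is to controlled waters? no] AND [the operation involves the combustion of waste? yes] AND [the operation releases no emissions to air? yes] → not satisfied.
rule 2 — Tier V Activity: [Supervised Installation (rule 4)? no] OR [the operator is a public body? yes] OR [the operation does not involve the combustion of waste? no] → satisfied.
rule 6 — Authorised Installation: [not a Tier V Activity (rule 2)? no] OR [a baseline site report has been submitted? yes] OR [the operation is carried on at a single site? no] → satisfied.
rule 5 — Qualifying Discharge: [the operation releases no emissions to air? yes] OR [the operator does not hold a certified management system? no] → satisfied.
rule 9 — Listed Undertaking: [Qualifying Discharge (rule 5)? yes] OR [the operation does not handle listed hazardous substances? yes] → satisfied.
rule 10 — Tier I Facility: [the operation handles listed hazardous substances? no] OR [the site is not within a groundwater protection zone? yes] → satisfied.
rule 13 — Class-F Discharge: [best available techniques are applied? no] OR [the discharge is to controlled waters? no] OR [the operator does not hold a certified management system? no] → not satisfied.
rule 1 — Essential Undertaking: [Tier I Facility (rule 10)? yes] AND [Class-F Discharge (rule 13)? no] → not satisfied.
rule 8 — Standard Process: [not an Authorised Installation (rule 6)? no] OR [not a Listed Undertaking (rule 9)? no] OR [Essential Undertaking (rule 1)? no] → not satisfied.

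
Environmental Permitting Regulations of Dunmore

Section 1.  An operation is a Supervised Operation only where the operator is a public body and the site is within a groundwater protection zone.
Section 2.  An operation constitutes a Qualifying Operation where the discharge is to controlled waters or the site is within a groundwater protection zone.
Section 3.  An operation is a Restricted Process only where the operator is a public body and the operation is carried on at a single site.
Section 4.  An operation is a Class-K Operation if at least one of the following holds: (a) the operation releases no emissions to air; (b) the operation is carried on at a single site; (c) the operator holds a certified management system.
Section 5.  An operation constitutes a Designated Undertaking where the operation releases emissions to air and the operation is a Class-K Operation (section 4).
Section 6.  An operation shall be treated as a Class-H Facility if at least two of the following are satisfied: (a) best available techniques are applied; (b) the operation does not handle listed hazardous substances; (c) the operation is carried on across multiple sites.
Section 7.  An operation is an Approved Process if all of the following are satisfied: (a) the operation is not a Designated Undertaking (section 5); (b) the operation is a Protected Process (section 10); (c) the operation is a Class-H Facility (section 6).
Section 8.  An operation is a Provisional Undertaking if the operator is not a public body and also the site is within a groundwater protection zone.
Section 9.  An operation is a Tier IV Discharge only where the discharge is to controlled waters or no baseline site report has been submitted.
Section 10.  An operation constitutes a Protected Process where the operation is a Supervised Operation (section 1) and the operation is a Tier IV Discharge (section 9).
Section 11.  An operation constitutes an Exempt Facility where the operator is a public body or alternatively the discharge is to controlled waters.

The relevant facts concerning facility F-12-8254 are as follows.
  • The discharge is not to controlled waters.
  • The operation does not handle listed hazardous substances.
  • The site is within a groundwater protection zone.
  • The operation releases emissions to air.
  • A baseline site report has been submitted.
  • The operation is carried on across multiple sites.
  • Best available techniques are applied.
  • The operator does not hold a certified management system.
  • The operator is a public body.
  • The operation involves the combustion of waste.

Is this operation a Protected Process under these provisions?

No

Under section 1: the operator is a public body? yes; and the site is within a groundwater protection zone? yes. So the operation is a Supervised Operation.
Under section 9: the discharge is to controlled waters? no; or no baseline site report has been submitted? no. So the operation is not a Tier IV Discharge.
Under section 10: Supervised Operation (section 1)? yes; and Tier IV Discharge (section 9)? no. So the operation is not a Protected Process.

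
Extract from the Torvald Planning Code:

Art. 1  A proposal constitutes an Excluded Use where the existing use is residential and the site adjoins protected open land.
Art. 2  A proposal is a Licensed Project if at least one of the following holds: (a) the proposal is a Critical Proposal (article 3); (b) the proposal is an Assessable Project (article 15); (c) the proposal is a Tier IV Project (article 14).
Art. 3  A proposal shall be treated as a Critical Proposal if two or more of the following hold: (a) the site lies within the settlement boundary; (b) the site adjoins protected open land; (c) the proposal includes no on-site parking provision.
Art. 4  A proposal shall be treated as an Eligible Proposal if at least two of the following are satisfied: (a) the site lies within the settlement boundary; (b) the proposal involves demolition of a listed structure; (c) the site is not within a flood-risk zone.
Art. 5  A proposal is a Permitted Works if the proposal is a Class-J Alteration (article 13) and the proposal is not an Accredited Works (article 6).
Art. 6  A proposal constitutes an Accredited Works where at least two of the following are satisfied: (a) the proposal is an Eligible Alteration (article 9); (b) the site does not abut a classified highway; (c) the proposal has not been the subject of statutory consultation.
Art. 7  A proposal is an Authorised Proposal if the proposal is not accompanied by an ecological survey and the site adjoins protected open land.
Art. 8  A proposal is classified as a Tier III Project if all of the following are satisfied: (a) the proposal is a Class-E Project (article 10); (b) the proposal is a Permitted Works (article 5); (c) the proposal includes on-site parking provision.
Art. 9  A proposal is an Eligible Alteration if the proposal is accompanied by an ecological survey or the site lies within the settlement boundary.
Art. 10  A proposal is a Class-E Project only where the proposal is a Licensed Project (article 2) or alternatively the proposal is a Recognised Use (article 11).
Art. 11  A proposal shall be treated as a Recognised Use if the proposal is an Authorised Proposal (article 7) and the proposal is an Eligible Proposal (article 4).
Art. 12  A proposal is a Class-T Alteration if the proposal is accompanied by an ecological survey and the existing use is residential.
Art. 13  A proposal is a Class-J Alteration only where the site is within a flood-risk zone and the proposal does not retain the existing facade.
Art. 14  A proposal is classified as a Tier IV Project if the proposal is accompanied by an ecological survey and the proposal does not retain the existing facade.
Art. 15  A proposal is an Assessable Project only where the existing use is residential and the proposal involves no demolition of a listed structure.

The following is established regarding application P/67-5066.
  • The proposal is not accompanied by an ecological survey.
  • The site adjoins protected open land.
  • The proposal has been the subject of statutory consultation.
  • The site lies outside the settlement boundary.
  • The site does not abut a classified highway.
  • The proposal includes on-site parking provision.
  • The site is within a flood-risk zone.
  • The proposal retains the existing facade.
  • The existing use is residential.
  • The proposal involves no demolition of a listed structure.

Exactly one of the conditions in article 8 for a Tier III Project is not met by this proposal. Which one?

Permitted Works

Under article 3: the site lies within the settlement boundary? no; the site adjoins protected open land? yes; the proposal includes no on-site parking provision? no — 1 of 3 hold (need ≥2) → not satisfied.
Under article 15: the existing use is residential? yes; and the proposal involves no demolition of a listed structure? yes. So the proposal is an Assessable Project.
Under article 14: the proposal is accompanied by an ecological survey? no; and the proposal does not retain the existing facade? no. So the proposal is not a Tier IV Project.
Under article 2: Critical Proposal (article 3)? no; or Assessable Project (article 15)? yes; or Tier IV Project (article 14)? no. So the proposal is a Licensed Project.
Under article 7: the proposal is not accompanied by an ecological survey? yes; and the site adjoins protected open land? yes. So the proposal is an Authorised Proposal.
Under article 4: the site lies within the settlement boundary? no; the proposal involves demolition of a listed structure? no; the site is not within a flood-risk zone? no — 0 of 3 hold (need ≥2) → not satisfied.
Under article 11: Authorised Proposal (article 7)? yes; and Eligible Proposal (article 4)? no. So the proposal is not a Recognised Use.
Under article 10: Licensed Project (article 2)? yes; or Recognised Use (article 11)? no. So the proposal is a Class-E Project.
Under article 13: the site is within a flood-risk zone? yes; and the proposal does not retain the existing facade? no. So the proposal is not a Class-J Alteration.
Under article 9: the proposal is accompanied by an ecological survey? no; or the site lies within the settlement boundary? no. So the proposal is not an Eligible Alteration.
Under article 6: Eligible Alteration (article 9)? no; the site does not abut a classified highway? yes; the proposal has not been the subject of statutory consultation? no — 1 of 3 hold (need ≥2) → not satisfied.
Under article 5: Class-J Alteration (article 13)? no; and not an Accredited Works (article 6)? yes. So the proposal is not a Permitted Works.
Under article 8: Class-E Project (article 10)? yes; and Permitted Works (article 5)? no; and the proposal includes on-site parking provision? yes. So the proposal is not a Tier III Project.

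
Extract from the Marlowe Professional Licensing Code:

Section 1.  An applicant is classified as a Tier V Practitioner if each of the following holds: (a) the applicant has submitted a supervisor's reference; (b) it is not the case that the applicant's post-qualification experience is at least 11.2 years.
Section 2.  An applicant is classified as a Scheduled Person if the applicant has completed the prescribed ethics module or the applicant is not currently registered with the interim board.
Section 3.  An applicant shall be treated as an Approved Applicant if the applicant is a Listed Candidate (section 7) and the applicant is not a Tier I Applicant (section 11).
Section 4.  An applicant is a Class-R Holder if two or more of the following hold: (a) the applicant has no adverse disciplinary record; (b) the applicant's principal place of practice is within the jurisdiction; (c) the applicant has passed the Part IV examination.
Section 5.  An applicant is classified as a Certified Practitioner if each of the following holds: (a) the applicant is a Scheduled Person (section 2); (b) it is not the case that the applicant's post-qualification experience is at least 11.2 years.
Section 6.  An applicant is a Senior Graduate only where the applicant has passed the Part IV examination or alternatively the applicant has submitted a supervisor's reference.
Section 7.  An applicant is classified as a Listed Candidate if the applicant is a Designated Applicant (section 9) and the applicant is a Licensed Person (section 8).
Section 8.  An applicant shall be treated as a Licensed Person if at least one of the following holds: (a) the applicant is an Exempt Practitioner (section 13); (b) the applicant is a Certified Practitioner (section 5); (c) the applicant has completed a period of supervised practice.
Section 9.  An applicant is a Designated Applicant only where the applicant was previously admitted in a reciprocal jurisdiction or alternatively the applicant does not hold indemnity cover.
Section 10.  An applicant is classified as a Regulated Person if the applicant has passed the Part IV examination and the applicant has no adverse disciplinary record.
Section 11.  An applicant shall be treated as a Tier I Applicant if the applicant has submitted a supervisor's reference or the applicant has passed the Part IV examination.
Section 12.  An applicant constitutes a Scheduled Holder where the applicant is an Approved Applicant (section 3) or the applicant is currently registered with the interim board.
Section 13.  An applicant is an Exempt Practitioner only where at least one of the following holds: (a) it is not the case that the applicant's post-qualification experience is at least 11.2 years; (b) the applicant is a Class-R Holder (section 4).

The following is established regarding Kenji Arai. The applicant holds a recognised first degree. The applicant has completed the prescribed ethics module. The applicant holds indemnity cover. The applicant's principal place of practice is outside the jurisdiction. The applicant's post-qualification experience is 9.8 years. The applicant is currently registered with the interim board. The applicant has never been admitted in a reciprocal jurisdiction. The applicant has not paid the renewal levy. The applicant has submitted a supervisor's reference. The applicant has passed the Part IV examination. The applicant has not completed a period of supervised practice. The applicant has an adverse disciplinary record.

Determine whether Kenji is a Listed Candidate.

No

Under section 9: the applicant was previously admitted in a reciprocal jurisdiction? no; or the applicant does not hold indemnity cover? no. So the applicant is not a Designated Applicant.
Under section 4: the applicant has no adverse disciplinary record? no; the applicant's principal place of practice is within the jurisdiction? no; the applicant has passed the Part IV examination? yes — 1 of 3 hold (need ≥2) → not satisfied.
Under section 13: applicant's post-qualification experience: 9.8 years ≥ 11.2 years? no, so negated condition yes; or Class-R Holder (section 4)? no. So the applicant is an Exempt Practitioner.
Under section 2: the applicant has completed the prescribed ethics module? yes; or the applicant is not currently registered with the interim board? no. So the applicant is a Scheduled Person.
Under section 5: Scheduled Person (section 2)? yes; and applicant's post-qualification experience: 9.8 years ≥ 11.2 years? no, so negated condition yes. So the applicant is a Certified Practitioner.
Under section 8: Exempt Practitioner (section 13)? yes; or Certified Practitioner (section 5)? yes; or the applicant has completed a period of supervised practice? no. So the applicant is a Licensed Person.
Under section 7: Designated Applicant (section 9)? no; and Licensed Person (section 8)? yes. So the applicant is not a Listed Candidate.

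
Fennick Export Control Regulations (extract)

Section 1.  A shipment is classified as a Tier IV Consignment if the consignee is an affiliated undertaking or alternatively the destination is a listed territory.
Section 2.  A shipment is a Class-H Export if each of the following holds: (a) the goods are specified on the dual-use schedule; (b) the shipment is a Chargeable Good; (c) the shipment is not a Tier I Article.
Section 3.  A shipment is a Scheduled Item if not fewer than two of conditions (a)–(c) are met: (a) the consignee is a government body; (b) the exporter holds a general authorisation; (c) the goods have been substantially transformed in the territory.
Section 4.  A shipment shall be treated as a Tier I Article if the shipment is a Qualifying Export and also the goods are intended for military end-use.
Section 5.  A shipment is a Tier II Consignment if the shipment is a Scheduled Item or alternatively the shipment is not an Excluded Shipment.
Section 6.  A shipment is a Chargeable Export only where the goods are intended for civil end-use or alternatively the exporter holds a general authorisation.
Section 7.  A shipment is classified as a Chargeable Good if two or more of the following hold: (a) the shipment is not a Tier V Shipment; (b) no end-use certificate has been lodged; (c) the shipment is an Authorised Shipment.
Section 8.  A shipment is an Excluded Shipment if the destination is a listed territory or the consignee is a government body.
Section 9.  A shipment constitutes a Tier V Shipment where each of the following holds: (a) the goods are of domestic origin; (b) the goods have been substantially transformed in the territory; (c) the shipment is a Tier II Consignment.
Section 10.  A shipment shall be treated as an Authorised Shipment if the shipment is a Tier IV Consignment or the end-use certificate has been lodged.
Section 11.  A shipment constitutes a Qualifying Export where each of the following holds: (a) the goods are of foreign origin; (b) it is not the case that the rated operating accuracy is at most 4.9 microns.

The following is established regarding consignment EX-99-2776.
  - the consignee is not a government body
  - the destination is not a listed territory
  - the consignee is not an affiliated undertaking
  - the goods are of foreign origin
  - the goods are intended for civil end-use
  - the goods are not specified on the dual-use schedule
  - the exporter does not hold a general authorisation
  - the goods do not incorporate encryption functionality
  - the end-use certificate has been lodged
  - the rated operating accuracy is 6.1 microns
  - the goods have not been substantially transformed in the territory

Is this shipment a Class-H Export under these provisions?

Under section 3: the consignee is a government body? no; the exporter holds a general authorisation? no; the goods have been substantially transformed in the territory? no — 0 of 3 hold (need ≥2) → not satisfied.
Under section 8: the destination is a listed territory? no; or the consignee is a government body? no. So the shipment is not an Excluded Shipment.
Under section 5: Scheduled Item (section 3)? no; or not an Excluded Shipment (section 8)? yes. So the shipment is a Tier II Consignment.
Under section 9: the goods are of domestic origin? no; and the goods have been substantially transformed in the territory? no; and Tier II Consignment (section 5)? yes. So the shipment is not a Tier V Shipment.
Under section 1: the consignee is an affiliated undertaking? no; or the destination is a listed territory? no. So the shipment is not a Tier IV Consignment.
Under section 10: Tier IV Consignment (section 1)? no; or the end-use certificate has been lodged? yes. So the shipment is an Authorised Shipment.
Under section 7: not a Tier V Shipment (section 9)? yes; no end-use certificate has been lodged? no; Authorised Shipment (section 10)? yes — 2 of 3 hold (need ≥2) → satisfied.
Under section 11: the goods are of foreign origin? yes; and rated operating accuracy: 6.1 microns ≤ 4.9 microns? no, so negated condition yes. So the shipment is a Qualifying Export.
Under section 4: Qualifying Export (section 11)? yes; and the goods are intended for military end-use? no. So the shipment is not a Tier I Article.
Under section 2: the goods are specified on the dual-use schedule? no; and Chargeable Good (section 7)? yes; and not a Tier I Article (section 4)? yes. So the shipment is not a Class-H Export.

No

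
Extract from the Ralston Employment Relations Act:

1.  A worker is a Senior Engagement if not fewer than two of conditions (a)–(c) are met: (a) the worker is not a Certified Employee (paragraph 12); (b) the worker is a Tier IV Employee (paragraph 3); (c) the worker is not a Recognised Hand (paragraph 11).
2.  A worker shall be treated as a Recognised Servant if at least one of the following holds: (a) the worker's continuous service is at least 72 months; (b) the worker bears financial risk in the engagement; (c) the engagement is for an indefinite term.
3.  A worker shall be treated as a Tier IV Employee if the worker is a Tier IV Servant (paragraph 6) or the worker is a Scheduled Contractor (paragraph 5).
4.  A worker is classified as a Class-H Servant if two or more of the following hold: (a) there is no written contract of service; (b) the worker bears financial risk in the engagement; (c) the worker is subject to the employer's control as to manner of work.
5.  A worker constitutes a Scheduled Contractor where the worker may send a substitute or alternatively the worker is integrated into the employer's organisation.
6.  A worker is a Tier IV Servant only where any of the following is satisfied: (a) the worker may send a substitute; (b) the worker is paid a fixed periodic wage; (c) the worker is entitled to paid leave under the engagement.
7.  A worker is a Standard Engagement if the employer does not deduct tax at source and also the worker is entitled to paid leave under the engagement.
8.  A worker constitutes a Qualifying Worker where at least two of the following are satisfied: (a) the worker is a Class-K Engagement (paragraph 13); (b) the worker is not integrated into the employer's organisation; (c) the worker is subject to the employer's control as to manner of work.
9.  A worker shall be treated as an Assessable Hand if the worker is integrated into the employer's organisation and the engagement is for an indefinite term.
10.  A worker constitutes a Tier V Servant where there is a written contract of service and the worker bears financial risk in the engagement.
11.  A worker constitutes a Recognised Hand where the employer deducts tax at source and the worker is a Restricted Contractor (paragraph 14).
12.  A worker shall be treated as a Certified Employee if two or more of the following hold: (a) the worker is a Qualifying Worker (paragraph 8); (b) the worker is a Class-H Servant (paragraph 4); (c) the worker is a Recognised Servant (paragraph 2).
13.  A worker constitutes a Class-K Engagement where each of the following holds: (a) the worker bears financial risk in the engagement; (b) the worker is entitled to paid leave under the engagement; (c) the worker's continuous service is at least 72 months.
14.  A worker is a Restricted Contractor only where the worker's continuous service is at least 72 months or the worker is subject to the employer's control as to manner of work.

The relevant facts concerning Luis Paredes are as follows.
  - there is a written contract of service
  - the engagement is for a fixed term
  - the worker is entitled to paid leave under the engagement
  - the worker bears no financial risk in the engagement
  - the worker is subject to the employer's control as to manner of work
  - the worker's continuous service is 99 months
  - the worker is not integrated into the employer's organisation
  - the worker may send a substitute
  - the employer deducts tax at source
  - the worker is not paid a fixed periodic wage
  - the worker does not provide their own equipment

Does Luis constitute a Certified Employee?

Yes

paragraph 13 — Class-K Engagement: [the worker bears financial risk in the engagement? no] AND [the worker is entitled to paid leave under the engagement? yes] AND [worker's continuous service: 99 months ≥ 72 months? yes] → not satisfied.
paragraph 8 — Qualifying Worker: Class-K Engagement (paragraph 13)? no; the worker is not integrated into the employer's organisation? yes; the worker is subject to the employer's control as to manner of work? yes — 2 of 3 hold (need ≥2) → satisfied.
paragraph 4 — Class-H Servant: there is no written contract of service? no; the worker bears financial risk in the engagement? no; the worker is subject to the employer's control as to manner of work? yes — 1 of 3 hold (need ≥2) → not satisfied.
paragraph 2 — Recognised Servant: [worker's continuous service: 99 months ≥ 72 months? yes] OR [the worker bears financial risk in the engagement? no] OR [the engagement is for an indefinite term? no] → satisfied.
paragraph 12 — Certified Employee: Qualifying Worker (paragraph 8)? yes; Class-H Servant (paragraph 4)? no; Recognised Servant (paragraph 2)? yes — 2 of 3 hold (need ≥2) → satisfied.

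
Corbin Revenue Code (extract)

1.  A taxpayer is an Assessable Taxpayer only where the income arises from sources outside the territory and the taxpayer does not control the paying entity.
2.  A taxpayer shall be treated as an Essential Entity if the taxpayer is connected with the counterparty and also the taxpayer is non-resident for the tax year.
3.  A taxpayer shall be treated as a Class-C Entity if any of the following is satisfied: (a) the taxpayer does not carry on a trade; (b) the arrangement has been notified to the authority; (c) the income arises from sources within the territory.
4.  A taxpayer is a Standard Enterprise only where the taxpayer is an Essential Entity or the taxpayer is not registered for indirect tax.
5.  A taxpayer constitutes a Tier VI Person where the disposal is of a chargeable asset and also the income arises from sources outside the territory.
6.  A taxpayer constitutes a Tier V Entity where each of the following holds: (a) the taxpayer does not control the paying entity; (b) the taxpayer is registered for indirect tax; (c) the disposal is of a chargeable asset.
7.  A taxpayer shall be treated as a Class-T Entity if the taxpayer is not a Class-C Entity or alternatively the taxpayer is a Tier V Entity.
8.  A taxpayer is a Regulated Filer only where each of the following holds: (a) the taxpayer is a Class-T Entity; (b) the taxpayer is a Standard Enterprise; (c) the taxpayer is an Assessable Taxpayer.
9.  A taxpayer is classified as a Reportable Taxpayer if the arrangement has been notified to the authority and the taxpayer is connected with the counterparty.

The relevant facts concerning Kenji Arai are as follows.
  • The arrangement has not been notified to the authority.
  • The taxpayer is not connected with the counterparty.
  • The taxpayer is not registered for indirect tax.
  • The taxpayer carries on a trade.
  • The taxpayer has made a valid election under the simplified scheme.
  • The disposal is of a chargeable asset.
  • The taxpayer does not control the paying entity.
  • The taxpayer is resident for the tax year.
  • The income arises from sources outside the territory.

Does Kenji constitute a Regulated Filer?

Yes

Under paragraph 3: the taxpayer does not carry on a trade? no; or the arrangement has been notified to the authority? no; or the income arises from sources within the territory? no. So the taxpayer is not a Class-C Entity.
Under paragraph 6: the taxpayer does not control the paying entity? yes; and the taxpayer is registered for indirect tax? no; and the disposal is of a chargeable asset? yes. So the taxpayer is not a Tier V Entity.
Under paragraph 7: not a Class-C Entity (paragraph 3)? yes; or Tier V Entity (paragraph 6)? no. So the taxpayer is a Class-T Entity.
Under paragraph 2: the taxpayer is connected with the counterparty? no; and the taxpayer is non-resident for the tax year? no. So the taxpayer is not an Essential Entity.
Under paragraph 4: Essential Entity (paragraph 2)? no; or the taxpayer is not registered for indirect tax? yes. So the taxpayer is a Standard Enterprise.
Under paragraph 1: the income arises from sources outside the territory? yes; and the taxpayer does not control the paying entity? yes. So the taxpayer is an Assessable Taxpayer.
Under paragraph 8: Class-T Entity (paragraph 7)? yes; and Standard Enterprise (paragraph 4)? yes; and Assessable Taxpayer (paragraph 1)? yes. So the taxpayer is a Regulated Filer.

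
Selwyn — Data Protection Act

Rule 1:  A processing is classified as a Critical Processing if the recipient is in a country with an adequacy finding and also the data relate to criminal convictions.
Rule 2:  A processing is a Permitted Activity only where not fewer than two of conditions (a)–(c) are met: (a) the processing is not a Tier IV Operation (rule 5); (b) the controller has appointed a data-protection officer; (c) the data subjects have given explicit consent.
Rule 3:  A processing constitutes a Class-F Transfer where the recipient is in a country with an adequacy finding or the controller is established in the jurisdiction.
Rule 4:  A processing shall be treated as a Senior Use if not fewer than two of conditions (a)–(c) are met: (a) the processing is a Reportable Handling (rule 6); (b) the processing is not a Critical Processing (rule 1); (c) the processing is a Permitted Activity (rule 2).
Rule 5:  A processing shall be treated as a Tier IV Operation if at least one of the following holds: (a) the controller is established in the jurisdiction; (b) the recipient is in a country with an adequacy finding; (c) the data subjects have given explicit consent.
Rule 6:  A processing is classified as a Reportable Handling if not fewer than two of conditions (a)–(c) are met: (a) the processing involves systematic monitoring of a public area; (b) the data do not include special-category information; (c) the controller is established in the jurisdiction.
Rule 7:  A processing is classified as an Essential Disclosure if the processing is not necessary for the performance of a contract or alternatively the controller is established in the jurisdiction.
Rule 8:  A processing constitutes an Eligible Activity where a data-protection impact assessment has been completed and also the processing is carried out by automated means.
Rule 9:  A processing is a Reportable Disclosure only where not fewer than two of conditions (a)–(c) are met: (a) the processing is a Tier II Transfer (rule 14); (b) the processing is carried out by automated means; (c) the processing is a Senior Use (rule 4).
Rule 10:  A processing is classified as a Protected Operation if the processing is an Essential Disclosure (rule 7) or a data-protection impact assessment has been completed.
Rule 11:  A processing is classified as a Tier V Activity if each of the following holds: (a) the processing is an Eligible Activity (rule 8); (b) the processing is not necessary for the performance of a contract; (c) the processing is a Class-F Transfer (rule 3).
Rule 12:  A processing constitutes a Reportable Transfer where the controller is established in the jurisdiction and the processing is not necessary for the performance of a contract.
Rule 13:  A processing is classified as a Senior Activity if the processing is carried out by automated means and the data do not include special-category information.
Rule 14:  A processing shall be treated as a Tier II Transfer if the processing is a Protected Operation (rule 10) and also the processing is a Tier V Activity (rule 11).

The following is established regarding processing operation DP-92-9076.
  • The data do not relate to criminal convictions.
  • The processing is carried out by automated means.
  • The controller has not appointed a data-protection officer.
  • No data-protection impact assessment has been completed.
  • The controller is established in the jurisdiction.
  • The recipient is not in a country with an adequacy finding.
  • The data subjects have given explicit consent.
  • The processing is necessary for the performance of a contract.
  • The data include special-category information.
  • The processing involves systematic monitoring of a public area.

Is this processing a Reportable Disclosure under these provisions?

rule 7 — Essential Disclosure: [the processing is not necessary for the performance of a contract? no] OR [the controller is established in the jurisdiction? yes] → satisfied.
rule 10 — Protected Operation: [Essential Disclosure (rule 7)? yes] OR [a data-protection impact assessment has been completed? no] → satisfied.
rule 8 — Eligible Activity: [a data-protection impact assessment has been completed? no] AND [the processing is carried out by automated means? yes] → not satisfied.
rule 3 — Class-F Transfer: [the recipient is in a country with an adequacy finding? no] OR [the controller is established in the jurisdiction? yes] → satisfied.
rule 11 — Tier V Activity: [Eligible Activity (rule 8)? no] AND [the processing is not necessary for the performance of a contract? no] AND [Class-F Transfer (rule 3)? yes] → not satisfied.
rule 14 — Tier II Transfer: [Protected Operation (rule 10)? yes] AND [Tier V Activity (rule 11)? no] → not satisfied.
rule 6 — Reportable Handling: the processing involves systematic monitoring of a public area? yes; the data do not include special-category information? no; the controller is established in the jurisdiction? yes — 2 of 3 hold (need ≥2) → satisfied.
rule 1 — Critical Processing: [the recipient is in a country with an adequacy finding? no] AND [the data relate to criminal convictions? no] → not satisfied.
rule 5 — Tier IV Operation: [the controller is established in the jurisdiction? yes] OR [the recipient is in a country with an adequacy finding? no] OR [the data subjects have given explicit consent? yes] → satisfied.
rule 2 — Permitted Activity: not a Tier IV Operation (rule 5)? no; the controller has appointed a data-protection officer? no; the data subjects have given explicit consent? yes — 1 of 3 hold (need ≥2) → not satisfied.
rule 4 — Senior Use: Reportable Handling (rule 6)? yes; not a Critical Processing (rule 1)? yes; Permitted Activity (rule 2)? no — 2 of 3 hold (need ≥2) → satisfied.
rule 9 — Reportable Disclosure: Tier II Transfer (rule 14)? no; the processing is carried out by automated means? yes; Senior Use (rule 4)? yes — 2 of 3 hold (need ≥2) → satisfied.

Yes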